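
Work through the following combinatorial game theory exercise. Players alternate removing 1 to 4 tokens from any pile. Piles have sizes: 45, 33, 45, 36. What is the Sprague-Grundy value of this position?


Subtraction set: {1, 2, 3, 4}
For this subtraction set, G(n) = n mod 5 (period = max + 1 = 5).
Pile 1 (size 45): G(45) = 45 mod 5 = 0
Pile 2 (size 33): G(33) = 33 mod 5 = 3
Pile 3 (size 45): G(45) = 45 mod 5 = 0
Pile 4 (size 36): G(36) = 36 mod 5 = 1
Total Grundy value = XOR of all: 0 XOR 3 XOR 0 XOR 1 = 2

2


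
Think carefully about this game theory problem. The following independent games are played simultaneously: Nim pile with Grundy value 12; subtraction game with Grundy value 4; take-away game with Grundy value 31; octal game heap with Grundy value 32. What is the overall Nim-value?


By the Sprague-Grundy theorem, the Grundy value of a sum of games is the XOR of individual Grundy values.
Nim pile: Grundy value = 12. Running XOR: 0 XOR 12 = 12
subtraction game: Grundy value = 4. Running XOR: 12 XOR 4 = 8
take-away game: Grundy value = 31. Running XOR: 8 XOR 31 = 23
octal game heap: Grundy value = 32. Running XOR: 23 XOR 32 = 55
The combined Grundy value is 55.

55


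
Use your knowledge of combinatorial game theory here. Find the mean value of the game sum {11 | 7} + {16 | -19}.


G1 = {11 | 7}, G2 = {16 | -19}
Each is a switch {a | b} with numbers a > b; its mean value is (a + b)/2, and mean value is additive over game sums: m(G1 + G2) = m(G1) + m(G2).
Mean of G1 = (11 + (7))/2 = 18/2 = 9
Mean of G2 = (16 + (-19))/2 = -3/2 = -3/2
Mean of G1 + G2 = 9 + -3/2 = 15/2

15/2


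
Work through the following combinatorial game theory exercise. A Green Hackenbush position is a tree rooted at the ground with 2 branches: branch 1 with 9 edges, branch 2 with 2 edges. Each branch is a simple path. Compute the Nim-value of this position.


The tree has 2 branches from the ground vertex.
In Green Hackenbush, the Nim-value of a simple path of length k is k.
Branch 1: length 9, Nim-value = 9
Branch 2: length 2, Nim-value = 2
Total Nim-value = XOR of all branch values:
0 XOR 9 = 9
9 XOR 2 = 11
Nim-value of the tree = 11

11


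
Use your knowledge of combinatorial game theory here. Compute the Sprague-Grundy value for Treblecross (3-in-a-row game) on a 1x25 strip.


Treblecross: place X on empty cells; 3-in-a-row wins.
Playing within two cells of an existing X lets the opponent win at once, so sensible play treats the cells i-2..i+2 around each X as dead. The player left with no safe cell loses, so this is a normal-play take-away game on strips of safe cells.
Placing X at cell i (0-indexed) of a strip of k safe cells leaves independent strips of sizes max(0, i-2) and max(0, k-i-3). Hence G(k) = mex{ G(max(0,i-2)) XOR G(max(0,k-i-3)) : 0 <= i < k }, with G(0) = 0.
G(1): splits (0,0):0^0=0 -> mex({0}) = 1
G(2): splits (0,0):0^0=0 -> mex({0}) = 1
G(3): splits (0,0):0^0=0 -> mex({0}) = 1
G(4): splits (0,1):0^1=1 (0,0):0^0=0 -> mex({0, 1}) = 2
G(5): splits (0,2):0^1=1 (0,1):0^1=1 (0,0):0^0=0 -> mex({0, 1}) = 2
G(6) = mex({1}) = 0
G(7) = mex({0, 1, 2}) = 3
G(8) = mex({0, 1, 2}) = 3
G(9) = mex({0, 2}) = 1
G(10) = mex({0, 2, 3}) = 1
G(11) = mex({0, 3}) = 1
G(12) = mex({1, 3}) = 0
G(13) = mex({0, 1, 2, 3}) = 4
G(14) = mex({0, 1, 2}) = 3
G(15) = mex({0, 1, 2}) = 3
G(16) = mex({0, 1, 2, 4}) = 3
G(17) = mex({0, 1, 3, 4}) = 2
G(18) = mex({0, 1, 3, 4}) = 2
G(19) = mex({0, 1, 3, 5}) = 2
G(20) = mex({0, 1, 2, 3, 5}) = 4
G(21) = mex({0, 1, 2, 3, 5}) = 4
G(22) = mex({1, 2, 6}) = 0
G(23) = mex({0, 1, 2, 3, 4, 6}) = 5
G(24) = mex({0, 1, 2, 3, 4}) = 5
G(25) = mex({0, 1, 3, 4, 7}) = 2
Therefore G(25) = 2.

2


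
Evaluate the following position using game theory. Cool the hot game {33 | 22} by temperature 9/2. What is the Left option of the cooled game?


Original game: {33 | 22} (a switch {a | b} with a > b).
Cooling by t (for t below the temperature (a - b)/2 = 11/2) taxes each move by t: {a | b} cooled by t is {a - t | b + t}.
Cooling amount: t = 9/2
Cooled Left option: 33 - 9/2 = 57/2
Cooled Right option: 22 + 9/2 = 53/2
Cooled game: {57/2 | 53/2}
Left option = 57/2

57/2


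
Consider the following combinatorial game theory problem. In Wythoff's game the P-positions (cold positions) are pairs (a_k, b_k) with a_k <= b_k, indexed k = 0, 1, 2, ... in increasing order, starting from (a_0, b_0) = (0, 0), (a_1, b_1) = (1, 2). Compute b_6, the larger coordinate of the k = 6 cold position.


By Wythoff's theorem, a_k = floor(k * phi) and b_k = floor(k * phi^2) = a_k + k, where phi = (1 + sqrt(5))/2 is the golden ratio.
phi = (1 + sqrt(5))/2 = 1.618034
phi^2 = phi + 1 = 2.618034
k = 6
k * phi^2 = 6 * 2.618034 = 15.708204
b_6 = floor(k * phi^2) = 15 (check: a_6 + k = 9 + 6 = 15)

15


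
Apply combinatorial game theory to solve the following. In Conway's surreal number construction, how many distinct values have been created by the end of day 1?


Day 0: {|} = 0 is born. Count = 1.
Day n: the number of surreal numbers born by day n is 2^(n+1) - 1.
By day 0: 2^1 - 1 = 1
By day 1: 2^2 - 1 = 3
By day 1: 3 surreal numbers.

3


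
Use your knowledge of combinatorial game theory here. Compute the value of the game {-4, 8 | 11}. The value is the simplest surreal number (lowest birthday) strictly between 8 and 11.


Left options: {-4, 8}, max = 8
Right options: {11}, min = 11
All options are numbers and max(Left) < min(Right), so by the simplicity theorem the value is the simplest (earliest-born) number strictly between 8 and 11.
Integers 9 through 10 all lie strictly between 8 and 11.
Among integers, the simplest (lowest birthday = smallest |n|; 0 is born on day 0, +-n on day n) is 9.
No non-integer in the interval can be simpler: if x is a non-integer in the interval, then floor(x) or ceil(x) also lies in the interval (the interval contains an integer), and both are proper prefixes of x's sign expansion, i.e. born earlier. So the game value is 9.
Game value = 9

9


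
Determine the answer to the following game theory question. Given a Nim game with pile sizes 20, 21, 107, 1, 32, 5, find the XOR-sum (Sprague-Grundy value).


We need the XOR (exclusive or) of all pile sizes.
After XOR-ing pile 1 (size 20): 0 XOR 20 = 20
After XOR-ing pile 2 (size 21): 20 XOR 21 = 1
After XOR-ing pile 3 (size 107): 1 XOR 107 = 106
After XOR-ing pile 4 (size 1): 106 XOR 1 = 107
After XOR-ing pile 5 (size 32): 107 XOR 32 = 75
After XOR-ing pile 6 (size 5): 75 XOR 5 = 78
The Nim-value of this position is 78.

78


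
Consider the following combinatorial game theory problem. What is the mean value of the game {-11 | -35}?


Game = {-11 | -35}, a switch {a | b} with numbers a > b.
Its thermograph has left wall a - t and right wall b + t, which meet at t = (a - b)/2, where both equal (a + b)/2. So the mast (mean value) is at (a + b)/2.
Mean = (-11 + (-35))/2 = -46/2 = -23

-23


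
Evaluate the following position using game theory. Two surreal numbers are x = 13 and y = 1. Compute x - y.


x = 13, y = 1
x - y = 13 - 1 = 12

12


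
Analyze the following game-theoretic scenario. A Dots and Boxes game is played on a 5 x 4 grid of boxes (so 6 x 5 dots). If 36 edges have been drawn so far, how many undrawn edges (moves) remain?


Grid: 5 x 4 boxes, i.e. 6 rows and 5 columns of dots.
Horizontal edges: (rows + 1) * cols = 6 * 4 = 24
Vertical edges: rows * (cols + 1) = 5 * 5 = 25
Total edges: 24 + 25 = 49
Edges drawn: 36
Remaining: 49 - 36 = 13

13


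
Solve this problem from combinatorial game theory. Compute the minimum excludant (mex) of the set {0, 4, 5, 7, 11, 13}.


Set = {0, 4, 5, 7, 11, 13}
0 is in the set.
1 is NOT in the set. This is the mex.
mex = 1

1


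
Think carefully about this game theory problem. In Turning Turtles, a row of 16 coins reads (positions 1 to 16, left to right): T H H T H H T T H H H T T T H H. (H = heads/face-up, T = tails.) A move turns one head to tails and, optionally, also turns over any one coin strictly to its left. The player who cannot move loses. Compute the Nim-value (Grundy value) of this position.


Coins: T H H T H H T T H H H T T T H H
Key fact: a single head at position k behaves exactly like a Nim heap of size k (turning it to T and optionally flipping a coin at j < k corresponds to moving the heap from k to j, or to 0), and heads combine as a disjunctive sum (two heads at the same place would cancel, matching j XOR j = 0). So the Nim-value is the XOR of the 1-indexed positions of the heads.
Face-up positions (1-indexed): [2, 3, 5, 6, 9, 10, 11, 15, 16]
XOR 0 with 2: 0 XOR 2 = 2
XOR 2 with 3: 2 XOR 3 = 1
XOR 1 with 5: 1 XOR 5 = 4
XOR 4 with 6: 4 XOR 6 = 2
XOR 2 with 9: 2 XOR 9 = 11
XOR 11 with 10: 11 XOR 10 = 1
XOR 1 with 11: 1 XOR 11 = 10
XOR 10 with 15: 10 XOR 15 = 5
XOR 5 with 16: 5 XOR 16 = 21
Nim-value = 21

21


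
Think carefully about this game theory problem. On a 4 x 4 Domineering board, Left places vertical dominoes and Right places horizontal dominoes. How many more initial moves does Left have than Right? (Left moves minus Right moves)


Board is 4 x 4 (rows x cols).
Left (vertical) placements: (rows-1) * cols = 3 * 4 = 12
Right (horizontal) placements: rows * (cols-1) = 4 * 3 = 12
Advantage = Left - Right = 12 - 12 = 0

0


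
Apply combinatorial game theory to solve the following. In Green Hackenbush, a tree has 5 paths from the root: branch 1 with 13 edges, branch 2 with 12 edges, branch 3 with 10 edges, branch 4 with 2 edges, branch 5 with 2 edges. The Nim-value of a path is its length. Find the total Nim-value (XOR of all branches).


The tree has 5 branches from the ground vertex.
In Green Hackenbush, the Nim-value of a simple path of length k is k.
Branch 1: length 13, Nim-value = 13
Branch 2: length 12, Nim-value = 12
Branch 3: length 10, Nim-value = 10
Branch 4: length 2, Nim-value = 2
Branch 5: length 2, Nim-value = 2
Total Nim-value = XOR of all branch values:
0 XOR 13 = 13
13 XOR 12 = 1
1 XOR 10 = 11
11 XOR 2 = 9
9 XOR 2 = 11
Nim-value of the tree = 11

11


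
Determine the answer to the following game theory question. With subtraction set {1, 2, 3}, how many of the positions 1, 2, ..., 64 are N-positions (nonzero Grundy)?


Subtraction set S = {1, 2, 3}, so G(n) = n mod 4.
G(n) = 0 when n is a multiple of 4.
Multiples of 4 in [1, 64]: 16
N-positions (nonzero Grundy) = 64 - 16 = 48

48


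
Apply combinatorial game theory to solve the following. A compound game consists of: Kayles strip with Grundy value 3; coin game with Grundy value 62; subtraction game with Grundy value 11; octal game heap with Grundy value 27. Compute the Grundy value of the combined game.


By the Sprague-Grundy theorem, the Grundy value of a sum of games is the XOR of individual Grundy values.
Kayles strip: Grundy value = 3. Running XOR: 0 XOR 3 = 3
coin game: Grundy value = 62. Running XOR: 3 XOR 62 = 61
subtraction game: Grundy value = 11. Running XOR: 61 XOR 11 = 54
octal game heap: Grundy value = 27. Running XOR: 54 XOR 27 = 45
The combined Grundy value is 45.

45


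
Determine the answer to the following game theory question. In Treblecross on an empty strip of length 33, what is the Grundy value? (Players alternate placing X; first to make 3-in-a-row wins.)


Treblecross: place X on empty cells; 3-in-a-row wins.
Playing within two cells of an existing X lets the opponent win at once, so sensible play treats the cells i-2..i+2 around each X as dead. The player left with no safe cell loses, so this is a normal-play take-away game on strips of safe cells.
Placing X at cell i (0-indexed) of a strip of k safe cells leaves independent strips of sizes max(0, i-2) and max(0, k-i-3). Hence G(k) = mex{ G(max(0,i-2)) XOR G(max(0,k-i-3)) : 0 <= i < k }, with G(0) = 0.
G(1): splits (0,0):0^0=0 -> mex({0}) = 1
G(2): splits (0,0):0^0=0 -> mex({0}) = 1
G(3): splits (0,0):0^0=0 -> mex({0}) = 1
G(4): splits (0,1):0^1=1 (0,0):0^0=0 -> mex({0, 1}) = 2
G(5): splits (0,2):0^1=1 (0,1):0^1=1 (0,0):0^0=0 -> mex({0, 1}) = 2
G(6) = mex({1}) = 0
G(7) = mex({0, 1, 2}) = 3
G(8) = mex({0, 1, 2}) = 3
G(9) = mex({0, 2}) = 1
G(10) = mex({0, 2, 3}) = 1
G(11) = mex({0, 3}) = 1
G(12) = mex({1, 3}) = 0
G(13) = mex({0, 1, 2, 3}) = 4
G(14) = mex({0, 1, 2}) = 3
G(15) = mex({0, 1, 2}) = 3
G(16) = mex({0, 1, 2, 4}) = 3
G(17) = mex({0, 1, 3, 4}) = 2
G(18) = mex({0, 1, 3, 4}) = 2
G(19) = mex({0, 1, 3, 5}) = 2
G(20) = mex({0, 1, 2, 3, 5}) = 4
G(21) = mex({0, 1, 2, 3, 5}) = 4
G(22) = mex({1, 2, 6}) = 0
G(23) = mex({0, 1, 2, 3, 4, 6}) = 5
G(24) = mex({0, 1, 2, 3, 4}) = 5
G(25) = mex({0, 1, 3, 4, 7}) = 2
G(26) = mex({0, 1, 3, 4, 5, 7}) = 2
G(27) = mex({0, 1, 3, 5}) = 2
G(28) = mex({0, 1, 2, 5}) = 3
G(29) = mex({0, 1, 2, 4, 5, 6}) = 3
G(30) = mex({1, 2, 4, 6}) = 0
G(31) = mex({0, 1, 2, 3, 4, 6}) = 5
G(32) = mex({1, 2, 3, 4, 7}) = 0
G(33) = mex({0, 3, 7}) = 1
Therefore G(33) = 1.

1


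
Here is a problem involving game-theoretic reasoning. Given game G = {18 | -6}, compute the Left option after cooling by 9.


Original game: {18 | -6} (a switch {a | b} with a > b).
Cooling by t (for t below the temperature (a - b)/2 = 12) taxes each move by t: {a | b} cooled by t is {a - t | b + t}.
Cooling amount: t = 9
Cooled Left option: 18 - 9 = 9
Cooled Right option: -6 + 9 = 3
Cooled game: {9 | 3}
Left option = 9

9


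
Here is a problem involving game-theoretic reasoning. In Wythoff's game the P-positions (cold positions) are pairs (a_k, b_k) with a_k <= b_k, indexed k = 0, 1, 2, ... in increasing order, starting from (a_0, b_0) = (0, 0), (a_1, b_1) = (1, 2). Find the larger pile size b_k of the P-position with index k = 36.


By Wythoff's theorem, a_k = floor(k * phi) and b_k = floor(k * phi^2) = a_k + k, where phi = (1 + sqrt(5))/2 is the golden ratio.
phi = (1 + sqrt(5))/2 = 1.618034
phi^2 = phi + 1 = 2.618034
k = 36
k * phi^2 = 36 * 2.618034 = 94.249224
b_36 = floor(k * phi^2) = 94 (check: a_36 + k = 58 + 36 = 94)

94


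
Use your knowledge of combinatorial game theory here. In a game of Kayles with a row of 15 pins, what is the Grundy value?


Kayles: a move removes 1 or 2 adjacent pins from a contiguous row.
Removing pins from a row of k leaves two independent rows (a, b) with a + b = k - 1 (one pin) or a + b = k - 2 (two pins); an end removal gives a = 0.
By Sprague-Grundy, G(k) = mex{ G(a) XOR G(b) } over all these splits. G(0) = 0.
G(1): splits (0,0):0^0=0 -> mex({0}) = 1
G(2): splits (0,1):0^1=1 (0,0):0^0=0 -> mex({0, 1}) = 2
G(3): splits (0,2):0^2=2 (1,1):1^1=0 (0,1):0^1=1 -> mex({0, 1, 2}) = 3
G(4): splits (0,3):0^3=3 (1,2):1^2=3 (0,2):0^2=2 (1,1):1^1=0 -> mex({0, 2, 3}) = 1
G(5): splits (0,4):0^1=1 (1,3):1^3=2 (2,2):2^2=0 (0,3):0^3=3 (1,2):1^2=3 -> mex({0, 1, 2, 3}) = 4
G(6) = mex({0, 1, 2, 4}) = 3
G(7) = mex({0, 1, 3, 4, 5}) = 2
G(8) = mex({0, 2, 3, 5, 6}) = 1
G(9) = mex({0, 1, 2, 3, 6, 7}) = 4
G(10) = mex({0, 1, 3, 4, 5, 7}) = 2
G(11) = mex({0, 1, 2, 3, 4, 5}) = 6
G(12) = mex({0, 1, 2, 3, 5, 6, 7}) = 4
G(13) = mex({0, 2, 3, 4, 6, 7}) = 1
G(14) = mex({0, 1, 4, 5, 6, 7}) = 2
G(15) = mex({0, 1, 2, 3, 4, 5, 6}) = 7
Therefore G(15) = 7.

7


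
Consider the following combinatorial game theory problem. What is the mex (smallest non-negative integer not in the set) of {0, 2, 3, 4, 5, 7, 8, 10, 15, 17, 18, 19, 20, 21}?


Set = {0, 2, 3, 4, 5, 7, 8, 10, 15, 17, 18, 19, 20, 21}
0 is in the set.
1 is NOT in the set. This is the mex.
mex = 1

1


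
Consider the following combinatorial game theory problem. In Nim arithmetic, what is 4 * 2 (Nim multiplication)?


Nim multiplication is bilinear over XOR: (u XOR v) * w = (u*w) XOR (v*w).
So we split each operand into its bit components and XOR the pairwise Nim products.
4 = 4 (as XOR of powers of 2).
2 = 2 (as XOR of powers of 2).
Using the standard Nim-product table on single bits:
  2*2 = 3,   2*4 = 8,   2*8 = 12,
  4*4 = 6,   4*8 = 11,  8*8 = 13,
and  1*x = x (identity), k*l = l*k (commutative).
Pairwise Nim products:
  4 * 2 = 8
XOR them: 8 = 8.
Result: 4 * 2 = 8 (in Nim).

8


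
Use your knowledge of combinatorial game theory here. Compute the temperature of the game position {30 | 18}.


The game is {30 | 18}, a switch {a | b} with numbers a > b.
Cooling {a | b} by t gives {a - t | b + t}, which stops being hot when a - t = b + t, i.e. at t = (a - b)/2. So the temperature of a switch is (a - b)/2.
Temperature = (Left option - Right option) / 2
= (30 - (18)) / 2
= 12 / 2
= 6

6


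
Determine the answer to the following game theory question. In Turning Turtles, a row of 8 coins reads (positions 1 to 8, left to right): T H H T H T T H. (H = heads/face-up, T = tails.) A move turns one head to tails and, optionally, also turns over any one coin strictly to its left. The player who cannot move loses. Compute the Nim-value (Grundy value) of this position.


Coins: T H H T H T T H
Key fact: a single head at position k behaves exactly like a Nim heap of size k (turning it to T and optionally flipping a coin at j < k corresponds to moving the heap from k to j, or to 0), and heads combine as a disjunctive sum (two heads at the same place would cancel, matching j XOR j = 0). So the Nim-value is the XOR of the 1-indexed positions of the heads.
Face-up positions (1-indexed): [2, 3, 5, 8]
XOR 0 with 2: 0 XOR 2 = 2
XOR 2 with 3: 2 XOR 3 = 1
XOR 1 with 5: 1 XOR 5 = 4
XOR 4 with 8: 4 XOR 8 = 12
Nim-value = 12

12


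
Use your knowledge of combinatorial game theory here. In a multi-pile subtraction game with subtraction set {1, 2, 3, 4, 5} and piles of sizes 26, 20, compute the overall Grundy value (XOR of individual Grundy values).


Subtraction set: {1, 2, 3, 4, 5}
For this subtraction set, G(n) = n mod 6 (period = max + 1 = 6).
Pile 1 (size 26): G(26) = 26 mod 6 = 2
Pile 2 (size 20): G(20) = 20 mod 6 = 2
Total Grundy value = XOR of all: 2 XOR 2 = 0

0


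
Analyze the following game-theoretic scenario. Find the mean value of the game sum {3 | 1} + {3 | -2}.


G1 = {3 | 1}, G2 = {3 | -2}
Each is a switch {a | b} with numbers a > b; its mean value is (a + b)/2, and mean value is additive over game sums: m(G1 + G2) = m(G1) + m(G2).
Mean of G1 = (3 + (1))/2 = 4/2 = 2
Mean of G2 = (3 + (-2))/2 = 1/2 = 1/2
Mean of G1 + G2 = 2 + 1/2 = 5/2

5/2


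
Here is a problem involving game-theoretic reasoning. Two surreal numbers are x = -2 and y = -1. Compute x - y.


x = -2, y = -1
x - y = -2 - -1 = -1

-1


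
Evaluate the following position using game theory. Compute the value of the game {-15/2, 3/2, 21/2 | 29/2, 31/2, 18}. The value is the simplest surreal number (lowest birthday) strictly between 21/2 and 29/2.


Left options: {-15/2, 3/2, 21/2}, max = 21/2
Right options: {29/2, 31/2, 18}, min = 29/2
All options are numbers and max(Left) < min(Right), so by the simplicity theorem the value is the simplest (earliest-born) number strictly between 21/2 and 29/2.
Integers 11 through 14 all lie strictly between 21/2 and 29/2.
Among integers, the simplest (lowest birthday = smallest |n|; 0 is born on day 0, +-n on day n) is 11.
No non-integer in the interval can be simpler: if x is a non-integer in the interval, then floor(x) or ceil(x) also lies in the interval (the interval contains an integer), and both are proper prefixes of x's sign expansion, i.e. born earlier. So the game value is 11.
Game value = 11

11


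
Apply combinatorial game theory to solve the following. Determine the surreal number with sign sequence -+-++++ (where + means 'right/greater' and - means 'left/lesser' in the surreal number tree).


Sign expansion: -+-++++
Rule: track bounds (lo, hi), initially (-inf, +inf). On '+', the current value becomes lo and we move to the simplest number in (value, hi): value + 1 if hi = +inf, otherwise the midpoint (value + hi)/2. On '-', the current value becomes hi and we move to value - 1 if lo = -inf, otherwise the midpoint (lo + value)/2.
Start at 0.
Step 1: sign = -, move left. Bounds: (-inf, 0). Value = -1
Step 2: sign = +, move right. Bounds: (-1, 0). Value = -1/2
Step 3: sign = -, move left. Bounds: (-1, -1/2). Value = -3/4
Step 4: sign = +, move right. Bounds: (-3/4, -1/2). Value = -5/8
Step 5: sign = +, move right. Bounds: (-5/8, -1/2). Value = -9/16
Step 6: sign = +, move right. Bounds: (-9/16, -1/2). Value = -17/32
Step 7: sign = +, move right. Bounds: (-17/32, -1/2). Value = -33/64
The surreal number with sign expansion -+-++++ is -33/64.

-33/64


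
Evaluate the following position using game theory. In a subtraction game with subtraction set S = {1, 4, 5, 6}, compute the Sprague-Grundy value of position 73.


The subtraction set is S = {1, 4, 5, 6}.
G(k) = mex{ G(k - s) : s in S, s <= k }. We compute iteratively: G(0) = 0.
G(1) = mex({0}) = 1
G(2) = mex({1}) = 0
G(3) = mex({0}) = 1
G(4) = mex({0, 1}) = 2
G(5) = mex({0, 1, 2}) = 3
G(6) = mex({0, 1, 3}) = 2
G(7) = mex({0, 1, 2}) = 3
G(8) = mex({0, 1, 2, 3}) = 4
G(9) = mex({1, 2, 3, 4}) = 0
G(10) = mex({0, 2, 3}) = 1
G(11) = mex({1, 2, 3}) = 0
G(12) = mex({0, 2, 3, 4}) = 1
G(13) = mex({0, 1, 3, 4}) = 2
G(14) = mex({0, 1, 2, 4}) = 3
Observe that G(9)..G(14) = 0, 1, 0, 1, 2, 3 repeats G(0)..G(5) = 0, 1, 0, 1, 2, 3.
For k >= max(S) = 6, G(k) is determined by the previous 6 values G(k-6)..G(k-1); a window of 6 consecutive values has recurred shifted by 9, so by induction G(k + 9) = G(k) for all k >= 0: the sequence is periodic from the start with period 9.
One period: G(0..8) = 0, 1, 0, 1, 2, 3, 2, 3, 4.
73 mod 9 = 1, so G(73) = G(1) = 1.

1


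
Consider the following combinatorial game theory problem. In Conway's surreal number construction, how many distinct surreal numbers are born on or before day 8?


Day 0: {|} = 0 is born. Count = 1.
Day n: the number of surreal numbers born by day n is 2^(n+1) - 1.
By day 0: 2^1 - 1 = 1
By day 1: 2^2 - 1 = 3
By day 2: 2^3 - 1 = 7
By day 3: 2^4 - 1 = 15
By day 4: 2^5 - 1 = 31
By day 5: 2^6 - 1 = 63
By day 6: 2^7 - 1 = 127
By day 7: 2^8 - 1 = 255
By day 8: 2^9 - 1 = 511
By day 8: 511 surreal numbers.

511


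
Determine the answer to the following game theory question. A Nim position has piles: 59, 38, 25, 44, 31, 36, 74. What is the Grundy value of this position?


We need the XOR (exclusive or) of all pile sizes.
After XOR-ing pile 1 (size 59): 0 XOR 59 = 59
After XOR-ing pile 2 (size 38): 59 XOR 38 = 29
After XOR-ing pile 3 (size 25): 29 XOR 25 = 4
After XOR-ing pile 4 (size 44): 4 XOR 44 = 40
After XOR-ing pile 5 (size 31): 40 XOR 31 = 55
After XOR-ing pile 6 (size 36): 55 XOR 36 = 19
After XOR-ing pile 7 (size 74): 19 XOR 74 = 89
The Nim-value of this position is 89.

89


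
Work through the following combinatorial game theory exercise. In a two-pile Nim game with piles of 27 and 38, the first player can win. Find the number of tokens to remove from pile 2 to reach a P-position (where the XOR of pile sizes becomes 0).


Piles: 27 and 38
Current XOR: 27 XOR 38 = 61 (non-zero, so this is an N-position).
To make the XOR zero, we need to find a move that balances the piles.
For pile 2 (size 38): target = 38 XOR 61 = 27
We reduce pile 2 from 38 to 27.
Tokens removed: 38 - 27 = 11
Verification: 27 XOR 27 = 0

11


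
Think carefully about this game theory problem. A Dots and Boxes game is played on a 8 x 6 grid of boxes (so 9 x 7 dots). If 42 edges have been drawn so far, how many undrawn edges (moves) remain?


Grid: 8 x 6 boxes, i.e. 9 rows and 7 columns of dots.
Horizontal edges: (rows + 1) * cols = 9 * 6 = 54
Vertical edges: rows * (cols + 1) = 8 * 7 = 56
Total edges: 54 + 56 = 110
Edges drawn: 42
Remaining: 110 - 42 = 68

68


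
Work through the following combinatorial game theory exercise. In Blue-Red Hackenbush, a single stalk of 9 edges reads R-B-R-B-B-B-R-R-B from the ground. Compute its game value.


Edges (from ground): R-B-R-B-B-B-R-R-B
By Berlekamp's sign-expansion rule, a Blue-Red Hackenbush stalk has the value of the surreal number whose sign sequence is the edge sequence with B -> + and R -> -.
Sign sequence: -+-+++--+
Trace the sign expansion in the surreal number tree, starting from 0:
Edge 1: R (sign -) -> bounds (-inf, 0), value = -1
Edge 2: B (sign +) -> bounds (-1, 0), value = -1/2
Edge 3: R (sign -) -> bounds (-1, -1/2), value = -3/4
Edge 4: B (sign +) -> bounds (-3/4, -1/2), value = -5/8
Edge 5: B (sign +) -> bounds (-5/8, -1/2), value = -9/16
Edge 6: B (sign +) -> bounds (-9/16, -1/2), value = -17/32
Edge 7: R (sign -) -> bounds (-9/16, -17/32), value = -35/64
Edge 8: R (sign -) -> bounds (-9/16, -35/64), value = -71/128
Edge 9: B (sign +) -> bounds (-71/128, -35/64), value = -141/256
Game value = -141/256

-141/256


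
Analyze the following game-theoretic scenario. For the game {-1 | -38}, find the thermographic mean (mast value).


Game = {-1 | -38}, a switch {a | b} with numbers a > b.
Its thermograph has left wall a - t and right wall b + t, which meet at t = (a - b)/2, where both equal (a + b)/2. So the mast (mean value) is at (a + b)/2.
Mean = (-1 + (-38))/2 = -39/2 = -39/2

-39/2


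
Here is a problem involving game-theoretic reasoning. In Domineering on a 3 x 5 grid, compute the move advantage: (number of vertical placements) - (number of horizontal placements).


Board is 3 x 5 (rows x cols).
Left (vertical) placements: (rows-1) * cols = 2 * 5 = 10
Right (horizontal) placements: rows * (cols-1) = 3 * 4 = 12
Advantage = Left - Right = 10 - 12 = -2

-2


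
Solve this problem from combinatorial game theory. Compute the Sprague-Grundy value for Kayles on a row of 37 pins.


Kayles: a move removes 1 or 2 adjacent pins from a contiguous row.
Removing pins from a row of k leaves two independent rows (a, b) with a + b = k - 1 (one pin) or a + b = k - 2 (two pins); an end removal gives a = 0.
By Sprague-Grundy, G(k) = mex{ G(a) XOR G(b) } over all these splits. G(0) = 0.
G(1): splits (0,0):0^0=0 -> mex({0}) = 1
G(2): splits (0,1):0^1=1 (0,0):0^0=0 -> mex({0, 1}) = 2
G(3): splits (0,2):0^2=2 (1,1):1^1=0 (0,1):0^1=1 -> mex({0, 1, 2}) = 3
G(4): splits (0,3):0^3=3 (1,2):1^2=3 (0,2):0^2=2 (1,1):1^1=0 -> mex({0, 2, 3}) = 1
G(5): splits (0,4):0^1=1 (1,3):1^3=2 (2,2):2^2=0 (0,3):0^3=3 (1,2):1^2=3 -> mex({0, 1, 2, 3}) = 4
G(6) = mex({0, 1, 2, 4}) = 3
G(7) = mex({0, 1, 3, 4, 5}) = 2
G(8) = mex({0, 2, 3, 5, 6}) = 1
G(9) = mex({0, 1, 2, 3, 6, 7}) = 4
G(10) = mex({0, 1, 3, 4, 5, 7}) = 2
G(11) = mex({0, 1, 2, 3, 4, 5}) = 6
G(12) = mex({0, 1, 2, 3, 5, 6, 7}) = 4
G(13) = mex({0, 2, 3, 4, 6, 7}) = 1
G(14) = mex({0, 1, 4, 5, 6, 7}) = 2
G(15) = mex({0, 1, 2, 3, 4, 5, 6}) = 7
G(16) = mex({0, 2, 3, 5, 6, 7}) = 1
G(17) = mex({0, 1, 2, 3, 5, 6, 7}) = 4
G(18) = mex({0, 1, 2, 4, 5, 6}) = 3
G(19) = mex({0, 1, 3, 4, 5, 7}) = 2
G(20) = mex({0, 2, 3, 4, 5, 6, 7}) = 1
G(21) = mex({0, 1, 2, 3, 5, 6, 7}) = 4
G(22) = mex({0, 1, 2, 3, 4, 5, 7}) = 6
G(23) = mex({0, 1, 2, 3, 4, 5, 6}) = 7
G(24) = mex({0, 1, 2, 3, 5, 6, 7}) = 4
G(25) = mex({0, 2, 3, 4, 6, 7}) = 1
G(26) = mex({0, 1, 3, 4, 5, 6, 7}) = 2
G(27) = mex({0, 1, 2, 3, 4, 5, 6, 7}) = 8
G(28) = mex({0, 1, 2, 3, 4, 6, 7, 8}) = 5
G(29) = mex({0, 1, 2, 3, 5, 6, 7, 8, 9}) = 4
G(30) = mex({0, 1, 2, 3, 4, 5, 6, 9, 10}) = 7
G(31) = mex({0, 1, 3, 4, 5, 7, 10, 11}) = 2
G(32) = mex({0, 2, 3, 4, 5, 6, 7, 9, 11}) = 1
G(33) = mex({0, 1, 2, 3, 4, 5, 6, 7, 9, 12}) = 8
G(34) = mex({0, 1, 2, 3, 4, 5, 7, 8, 11, 12}) = 6
G(35) = mex({0, 1, 2, 3, 4, 5, 6, 8, 9, 10, 11}) = 7
G(36) = mex({0, 1, 2, 3, 5, 6, 7, 9, 10}) = 4
G(37) = mex({0, 2, 3, 4, 6, 7, 9, 10, 11, 12}) = 1
Therefore G(37) = 1.

1


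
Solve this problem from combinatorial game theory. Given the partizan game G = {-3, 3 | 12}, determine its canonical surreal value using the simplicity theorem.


Left options: {-3, 3}, max = 3
Right options: {12}, min = 12
All options are numbers and max(Left) < min(Right), so by the simplicity theorem the value is the simplest (earliest-born) number strictly between 3 and 12.
Integers 4 through 11 all lie strictly between 3 and 12.
Among integers, the simplest (lowest birthday = smallest |n|; 0 is born on day 0, +-n on day n) is 4.
No non-integer in the interval can be simpler: if x is a non-integer in the interval, then floor(x) or ceil(x) also lies in the interval (the interval contains an integer), and both are proper prefixes of x's sign expansion, i.e. born earlier. So the game value is 4.
Game value = 4

4


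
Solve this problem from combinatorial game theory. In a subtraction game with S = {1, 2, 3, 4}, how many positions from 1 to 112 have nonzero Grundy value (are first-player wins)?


Subtraction set S = {1, 2, 3, 4}, so G(n) = n mod 5.
G(n) = 0 when n is a multiple of 5.
Multiples of 5 in [1, 112]: 22
N-positions (nonzero Grundy) = 112 - 22 = 90

90


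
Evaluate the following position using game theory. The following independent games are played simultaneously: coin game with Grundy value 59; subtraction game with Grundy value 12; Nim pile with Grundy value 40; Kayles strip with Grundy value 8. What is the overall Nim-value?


By the Sprague-Grundy theorem, the Grundy value of a sum of games is the XOR of individual Grundy values.
coin game: Grundy value = 59. Running XOR: 0 XOR 59 = 59
subtraction game: Grundy value = 12. Running XOR: 59 XOR 12 = 55
Nim pile: Grundy value = 40. Running XOR: 55 XOR 40 = 31
Kayles strip: Grundy value = 8. Running XOR: 31 XOR 8 = 23
The combined Grundy value is 23.

23


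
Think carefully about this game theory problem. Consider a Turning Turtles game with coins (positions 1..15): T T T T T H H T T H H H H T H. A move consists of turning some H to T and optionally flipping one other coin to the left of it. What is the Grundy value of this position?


Coins: T T T T T H H T T H H H H T H
Key fact: a single head at position k behaves exactly like a Nim heap of size k (turning it to T and optionally flipping a coin at j < k corresponds to moving the heap from k to j, or to 0), and heads combine as a disjunctive sum (two heads at the same place would cancel, matching j XOR j = 0). So the Nim-value is the XOR of the 1-indexed positions of the heads.
Face-up positions (1-indexed): [6, 7, 10, 11, 12, 13, 15]
XOR 0 with 6: 0 XOR 6 = 6
XOR 6 with 7: 6 XOR 7 = 1
XOR 1 with 10: 1 XOR 10 = 11
XOR 11 with 11: 11 XOR 11 = 0
XOR 0 with 12: 0 XOR 12 = 12
XOR 12 with 13: 12 XOR 13 = 1
XOR 1 with 15: 1 XOR 15 = 14
Nim-value = 14

14


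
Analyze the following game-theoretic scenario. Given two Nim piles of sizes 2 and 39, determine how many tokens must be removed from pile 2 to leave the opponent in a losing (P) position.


Piles: 2 and 39
Current XOR: 2 XOR 39 = 37 (non-zero, so this is an N-position).
To make the XOR zero, we need to find a move that balances the piles.
For pile 2 (size 39): target = 39 XOR 37 = 2
We reduce pile 2 from 39 to 2.
Tokens removed: 39 - 2 = 37
Verification: 2 XOR 2 = 0

37


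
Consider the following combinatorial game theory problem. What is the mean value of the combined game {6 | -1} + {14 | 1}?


G1 = {6 | -1}, G2 = {14 | 1}
Each is a switch {a | b} with numbers a > b; its mean value is (a + b)/2, and mean value is additive over game sums: m(G1 + G2) = m(G1) + m(G2).
Mean of G1 = (6 + (-1))/2 = 5/2 = 5/2
Mean of G2 = (14 + (1))/2 = 15/2 = 15/2
Mean of G1 + G2 = 5/2 + 15/2 = 10

10


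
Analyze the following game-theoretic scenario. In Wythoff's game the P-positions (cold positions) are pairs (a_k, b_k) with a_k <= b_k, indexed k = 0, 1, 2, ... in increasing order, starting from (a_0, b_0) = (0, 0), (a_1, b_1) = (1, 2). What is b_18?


By Wythoff's theorem, a_k = floor(k * phi) and b_k = floor(k * phi^2) = a_k + k, where phi = (1 + sqrt(5))/2 is the golden ratio.
phi = (1 + sqrt(5))/2 = 1.618034
phi^2 = phi + 1 = 2.618034
k = 18
k * phi^2 = 18 * 2.618034 = 47.124612
b_18 = floor(k * phi^2) = 47 (check: a_18 + k = 29 + 18 = 47)

47


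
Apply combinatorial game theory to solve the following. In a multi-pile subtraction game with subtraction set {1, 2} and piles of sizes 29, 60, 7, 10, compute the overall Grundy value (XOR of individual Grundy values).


Subtraction set: {1, 2}
For this subtraction set, G(n) = n mod 3 (period = max + 1 = 3).
Pile 1 (size 29): G(29) = 29 mod 3 = 2
Pile 2 (size 60): G(60) = 60 mod 3 = 0
Pile 3 (size 7): G(7) = 7 mod 3 = 1
Pile 4 (size 10): G(10) = 10 mod 3 = 1
Total Grundy value = XOR of all: 2 XOR 0 XOR 1 XOR 1 = 2

2


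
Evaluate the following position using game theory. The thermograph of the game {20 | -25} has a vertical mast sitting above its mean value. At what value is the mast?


Game = {20 | -25}, a switch {a | b} with numbers a > b.
Its thermograph has left wall a - t and right wall b + t, which meet at t = (a - b)/2, where both equal (a + b)/2. So the mast (mean value) is at (a + b)/2.
Mean = (20 + (-25))/2 = -5/2 = -5/2

-5/2


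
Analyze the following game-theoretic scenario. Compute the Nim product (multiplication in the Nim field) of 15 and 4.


Nim multiplication is bilinear over XOR: (u XOR v) * w = (u*w) XOR (v*w).
So we split each operand into its bit components and XOR the pairwise Nim products.
15 = 1 + 2 + 4 + 8 (as XOR of powers of 2).
4 = 4 (as XOR of powers of 2).
Using the standard Nim-product table on single bits:
  2*2 = 3,   2*4 = 8,   2*8 = 12,
  4*4 = 6,   4*8 = 11,  8*8 = 13,
and  1*x = x (identity), k*l = l*k (commutative).
Pairwise Nim products:
  1 * 4 = 4
  2 * 4 = 8
  4 * 4 = 6
  8 * 4 = 11
XOR them: 4 XOR 8 XOR 6 XOR 11 = 1.
Result: 15 * 4 = 1 (in Nim).

1


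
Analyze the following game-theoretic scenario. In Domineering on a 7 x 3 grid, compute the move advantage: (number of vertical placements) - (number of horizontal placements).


Board is 7 x 3 (rows x cols).
Left (vertical) placements: (rows-1) * cols = 6 * 3 = 18
Right (horizontal) placements: rows * (cols-1) = 7 * 2 = 14
Advantage = Left - Right = 18 - 14 = 4

4


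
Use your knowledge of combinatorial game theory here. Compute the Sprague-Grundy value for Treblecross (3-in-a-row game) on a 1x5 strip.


Treblecross: place X on empty cells; 3-in-a-row wins.
Playing within two cells of an existing X lets the opponent win at once, so sensible play treats the cells i-2..i+2 around each X as dead. The player left with no safe cell loses, so this is a normal-play take-away game on strips of safe cells.
Placing X at cell i (0-indexed) of a strip of k safe cells leaves independent strips of sizes max(0, i-2) and max(0, k-i-3). Hence G(k) = mex{ G(max(0,i-2)) XOR G(max(0,k-i-3)) : 0 <= i < k }, with G(0) = 0.
G(1): splits (0,0):0^0=0 -> mex({0}) = 1
G(2): splits (0,0):0^0=0 -> mex({0}) = 1
G(3): splits (0,0):0^0=0 -> mex({0}) = 1
G(4): splits (0,1):0^1=1 (0,0):0^0=0 -> mex({0, 1}) = 2
G(5): splits (0,2):0^1=1 (0,1):0^1=1 (0,0):0^0=0 -> mex({0, 1}) = 2
Therefore G(5) = 2.

2


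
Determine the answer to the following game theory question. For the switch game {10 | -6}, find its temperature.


The game is {10 | -6}, a switch {a | b} with numbers a > b.
Cooling {a | b} by t gives {a - t | b + t}, which stops being hot when a - t = b + t, i.e. at t = (a - b)/2. So the temperature of a switch is (a - b)/2.
Temperature = (Left option - Right option) / 2
= (10 - (-6)) / 2
= 16 / 2
= 8

8


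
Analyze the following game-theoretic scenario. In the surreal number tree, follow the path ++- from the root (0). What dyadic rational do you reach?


Sign expansion: ++-
Rule: track bounds (lo, hi), initially (-inf, +inf). On '+', the current value becomes lo and we move to the simplest number in (value, hi): value + 1 if hi = +inf, otherwise the midpoint (value + hi)/2. On '-', the current value becomes hi and we move to value - 1 if lo = -inf, otherwise the midpoint (lo + value)/2.
Start at 0.
Step 1: sign = +, move right. Bounds: (0, +inf). Value = 1
Step 2: sign = +, move right. Bounds: (1, +inf). Value = 2
Step 3: sign = -, move left. Bounds: (1, 2). Value = 3/2
The surreal number with sign expansion ++- is 3/2.

3/2


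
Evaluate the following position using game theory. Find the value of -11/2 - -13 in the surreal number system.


x = -11/2, y = -13
Converting to common denominator: 2
x = -11/2, y = -26/2
x - y = -11/2 - -13 = 15/2

15/2


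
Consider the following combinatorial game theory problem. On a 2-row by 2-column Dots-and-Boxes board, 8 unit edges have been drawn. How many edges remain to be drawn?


Grid: 2 x 2 boxes, i.e. 3 rows and 3 columns of dots.
Horizontal edges: (rows + 1) * cols = 3 * 2 = 6
Vertical edges: rows * (cols + 1) = 2 * 3 = 6
Total edges: 6 + 6 = 12
Edges drawn: 8
Remaining: 12 - 8 = 4

4


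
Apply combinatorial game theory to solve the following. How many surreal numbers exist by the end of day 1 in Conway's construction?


Day 0: {|} = 0 is born. Count = 1.
Day n: the number of surreal numbers born by day n is 2^(n+1) - 1.
By day 0: 2^1 - 1 = 1
By day 1: 2^2 - 1 = 3
By day 1: 3 surreal numbers.

3


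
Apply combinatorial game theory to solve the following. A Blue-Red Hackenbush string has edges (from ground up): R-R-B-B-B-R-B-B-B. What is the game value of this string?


Edges (from ground): R-R-B-B-B-R-B-B-B
By Berlekamp's sign-expansion rule, a Blue-Red Hackenbush stalk has the value of the surreal number whose sign sequence is the edge sequence with B -> + and R -> -.
Sign sequence: --+++-+++
Trace the sign expansion in the surreal number tree, starting from 0:
Edge 1: R (sign -) -> bounds (-inf, 0), value = -1
Edge 2: R (sign -) -> bounds (-inf, -1), value = -2
Edge 3: B (sign +) -> bounds (-2, -1), value = -3/2
Edge 4: B (sign +) -> bounds (-3/2, -1), value = -5/4
Edge 5: B (sign +) -> bounds (-5/4, -1), value = -9/8
Edge 6: R (sign -) -> bounds (-5/4, -9/8), value = -19/16
Edge 7: B (sign +) -> bounds (-19/16, -9/8), value = -37/32
Edge 8: B (sign +) -> bounds (-37/32, -9/8), value = -73/64
Edge 9: B (sign +) -> bounds (-73/64, -9/8), value = -145/128
Game value = -145/128

-145/128


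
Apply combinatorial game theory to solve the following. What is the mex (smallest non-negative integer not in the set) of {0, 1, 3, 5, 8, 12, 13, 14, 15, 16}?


Set = {0, 1, 3, 5, 8, 12, 13, 14, 15, 16}
0 is in the set.
1 is in the set.
2 is NOT in the set. This is the mex.
mex = 2

2


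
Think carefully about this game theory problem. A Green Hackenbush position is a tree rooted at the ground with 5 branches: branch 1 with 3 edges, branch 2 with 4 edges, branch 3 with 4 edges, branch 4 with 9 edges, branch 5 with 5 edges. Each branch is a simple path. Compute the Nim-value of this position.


The tree has 5 branches from the ground vertex.
In Green Hackenbush, the Nim-value of a simple path of length k is k.
Branch 1: length 3, Nim-value = 3
Branch 2: length 4, Nim-value = 4
Branch 3: length 4, Nim-value = 4
Branch 4: length 9, Nim-value = 9
Branch 5: length 5, Nim-value = 5
Total Nim-value = XOR of all branch values:
0 XOR 3 = 3
3 XOR 4 = 7
7 XOR 4 = 3
3 XOR 9 = 10
10 XOR 5 = 15
Nim-value of the tree = 15

15


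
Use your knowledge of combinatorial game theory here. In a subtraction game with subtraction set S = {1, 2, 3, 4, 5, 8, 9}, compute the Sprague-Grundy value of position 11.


The subtraction set is S = {1, 2, 3, 4, 5, 8, 9}.
G(k) = mex{ G(k - s) : s in S, s <= k }. We compute iteratively: G(0) = 0.
G(1) = mex({0}) = 1
G(2) = mex({0, 1}) = 2
G(3) = mex({0, 1, 2}) = 3
G(4) = mex({0, 1, 2, 3}) = 4
G(5) = mex({0, 1, 2, 3, 4}) = 5
G(6) = mex({1, 2, 3, 4, 5}) = 0
G(7) = mex({0, 2, 3, 4, 5}) = 1
G(8) = mex({0, 1, 3, 4, 5}) = 2
G(9) = mex({0, 1, 2, 4, 5}) = 3
G(10) = mex({0, 1, 2, 3, 5}) = 4
G(11) = mex({0, 1, 2, 3, 4}) = 5
Therefore G(11) = 5.

5


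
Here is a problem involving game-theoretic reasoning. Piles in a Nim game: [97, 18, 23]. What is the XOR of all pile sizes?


We need the XOR (exclusive or) of all pile sizes.
After XOR-ing pile 1 (size 97): 0 XOR 97 = 97
After XOR-ing pile 2 (size 18): 97 XOR 18 = 115
After XOR-ing pile 3 (size 23): 115 XOR 23 = 100
The Nim-value of this position is 100.

100


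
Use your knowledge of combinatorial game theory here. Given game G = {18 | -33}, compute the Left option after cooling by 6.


Original game: {18 | -33} (a switch {a | b} with a > b).
Cooling by t (for t below the temperature (a - b)/2 = 51/2) taxes each move by t: {a | b} cooled by t is {a - t | b + t}.
Cooling amount: t = 6
Cooled Left option: 18 - 6 = 12
Cooled Right option: -33 + 6 = -27
Cooled game: {12 | -27}
Left option = 12

12


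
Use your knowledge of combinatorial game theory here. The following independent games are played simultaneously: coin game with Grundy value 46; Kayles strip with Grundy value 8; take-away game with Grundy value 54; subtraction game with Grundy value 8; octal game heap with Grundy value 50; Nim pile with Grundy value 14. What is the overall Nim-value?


By the Sprague-Grundy theorem, the Grundy value of a sum of games is the XOR of individual Grundy values.
coin game: Grundy value = 46. Running XOR: 0 XOR 46 = 46
Kayles strip: Grundy value = 8. Running XOR: 46 XOR 8 = 38
take-away game: Grundy value = 54. Running XOR: 38 XOR 54 = 16
subtraction game: Grundy value = 8. Running XOR: 16 XOR 8 = 24
octal game heap: Grundy value = 50. Running XOR: 24 XOR 50 = 42
Nim pile: Grundy value = 14. Running XOR: 42 XOR 14 = 36
The combined Grundy value is 36.

36
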